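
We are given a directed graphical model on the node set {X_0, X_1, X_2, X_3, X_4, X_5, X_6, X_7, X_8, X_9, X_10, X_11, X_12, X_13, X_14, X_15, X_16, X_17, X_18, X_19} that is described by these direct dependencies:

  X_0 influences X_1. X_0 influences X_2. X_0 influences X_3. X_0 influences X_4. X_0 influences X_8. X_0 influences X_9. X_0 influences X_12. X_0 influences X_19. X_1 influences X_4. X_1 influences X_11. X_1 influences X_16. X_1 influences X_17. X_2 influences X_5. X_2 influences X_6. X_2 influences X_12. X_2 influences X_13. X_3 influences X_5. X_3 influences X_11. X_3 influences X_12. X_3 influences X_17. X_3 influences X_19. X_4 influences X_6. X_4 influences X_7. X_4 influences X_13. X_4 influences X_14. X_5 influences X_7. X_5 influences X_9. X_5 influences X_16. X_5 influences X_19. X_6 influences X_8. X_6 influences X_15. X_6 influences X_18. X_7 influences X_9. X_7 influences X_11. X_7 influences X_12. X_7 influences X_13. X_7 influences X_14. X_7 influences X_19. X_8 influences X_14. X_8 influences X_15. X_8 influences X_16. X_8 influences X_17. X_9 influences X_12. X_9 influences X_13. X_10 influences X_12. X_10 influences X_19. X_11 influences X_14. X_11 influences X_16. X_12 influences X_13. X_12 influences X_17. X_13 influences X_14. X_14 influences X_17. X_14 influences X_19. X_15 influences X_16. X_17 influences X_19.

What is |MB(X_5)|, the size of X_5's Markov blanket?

15

By definition, MB(X_5) is built from X_5's parents, X_5's children, and the co-parents of X_5.
X_5 has children X_7, X_9, X_16, X_19.
X_5 has parents X_2, X_3.
Co-parents of X_5 (other parents of its children):
  X_7 also has parent X_4.
  parents(X_9) \ {X_5} = {X_0, X_7}.
  parents(X_16) \ {X_5} = {X_1, X_8, X_11, X_15}.
  X_19's other parents are X_0, X_3, X_7, X_10, X_14, X_17.
MB(X_5) = {X_0, X_1, X_2, X_3, X_4, X_7, X_8, X_9, X_10, X_11, X_14, X_15, X_16, X_17, X_19}, which has 15 nodes.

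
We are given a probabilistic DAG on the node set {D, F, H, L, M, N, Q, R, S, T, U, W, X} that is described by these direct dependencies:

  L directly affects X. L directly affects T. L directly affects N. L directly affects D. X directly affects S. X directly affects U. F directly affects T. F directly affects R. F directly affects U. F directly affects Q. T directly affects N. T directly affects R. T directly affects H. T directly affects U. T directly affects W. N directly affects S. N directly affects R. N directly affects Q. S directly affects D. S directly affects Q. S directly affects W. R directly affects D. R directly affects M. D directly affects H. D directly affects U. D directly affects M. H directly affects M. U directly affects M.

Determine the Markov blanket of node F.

Children of F: Q, R, T, U.
Parents of F: none.
Co-parents of F (other parents of its children):
  T's other parent is L.
  R also has parents N, T.
  U's other parents are D, T, X.
  Q's other parents are N, S.
MB(F) = {D, L, N, Q, R, S, T, U, X}.

{D, L, N, Q, R, S, T, U, X}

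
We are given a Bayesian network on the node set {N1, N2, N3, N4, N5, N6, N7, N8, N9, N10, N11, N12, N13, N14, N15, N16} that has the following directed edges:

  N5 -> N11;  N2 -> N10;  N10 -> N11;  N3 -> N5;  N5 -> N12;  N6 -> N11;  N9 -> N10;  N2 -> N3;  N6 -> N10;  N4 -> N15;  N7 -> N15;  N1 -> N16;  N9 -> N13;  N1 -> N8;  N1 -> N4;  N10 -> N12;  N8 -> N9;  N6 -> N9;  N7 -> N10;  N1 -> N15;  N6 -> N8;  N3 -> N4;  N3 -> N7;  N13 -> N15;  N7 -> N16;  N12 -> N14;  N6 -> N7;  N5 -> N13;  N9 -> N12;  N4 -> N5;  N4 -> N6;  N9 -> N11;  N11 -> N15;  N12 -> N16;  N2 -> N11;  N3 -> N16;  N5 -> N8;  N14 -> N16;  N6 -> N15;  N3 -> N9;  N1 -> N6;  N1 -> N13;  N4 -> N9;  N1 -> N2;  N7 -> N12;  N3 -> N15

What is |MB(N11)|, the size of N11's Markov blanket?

11

Pa(N11) = {N2, N5, N6, N9, N10}.
Ch(N11) = {N15}.
Parents of each child, excluding N11:
  N15 also has parents N1, N3, N4, N6, N7, N13.
MB(N11) = {N1, N2, N3, N4, N5, N6, N7, N9, N10, N13, N15}, which has 11 nodes.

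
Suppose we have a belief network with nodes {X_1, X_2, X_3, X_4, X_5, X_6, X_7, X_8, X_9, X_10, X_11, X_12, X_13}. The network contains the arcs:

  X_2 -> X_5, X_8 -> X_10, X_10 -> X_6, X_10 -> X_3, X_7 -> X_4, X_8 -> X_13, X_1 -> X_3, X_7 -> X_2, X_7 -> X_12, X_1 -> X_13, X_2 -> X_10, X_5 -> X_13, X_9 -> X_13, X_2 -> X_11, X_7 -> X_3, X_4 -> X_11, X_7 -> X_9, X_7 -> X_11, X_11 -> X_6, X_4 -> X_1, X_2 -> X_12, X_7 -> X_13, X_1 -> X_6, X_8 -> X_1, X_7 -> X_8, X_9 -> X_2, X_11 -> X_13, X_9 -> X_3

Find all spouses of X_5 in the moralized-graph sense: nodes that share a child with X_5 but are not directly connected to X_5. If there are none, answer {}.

{X_1, X_7, X_8, X_9, X_11}

Children of X_5: X_13.
  parents(X_13) \ {X_5} = {X_1, X_7, X_8, X_9, X_11}.
Excluding nodes already adjacent to X_5 (X_2, X_13), the co-parent-only contribution is {X_1, X_7, X_8, X_9, X_11}.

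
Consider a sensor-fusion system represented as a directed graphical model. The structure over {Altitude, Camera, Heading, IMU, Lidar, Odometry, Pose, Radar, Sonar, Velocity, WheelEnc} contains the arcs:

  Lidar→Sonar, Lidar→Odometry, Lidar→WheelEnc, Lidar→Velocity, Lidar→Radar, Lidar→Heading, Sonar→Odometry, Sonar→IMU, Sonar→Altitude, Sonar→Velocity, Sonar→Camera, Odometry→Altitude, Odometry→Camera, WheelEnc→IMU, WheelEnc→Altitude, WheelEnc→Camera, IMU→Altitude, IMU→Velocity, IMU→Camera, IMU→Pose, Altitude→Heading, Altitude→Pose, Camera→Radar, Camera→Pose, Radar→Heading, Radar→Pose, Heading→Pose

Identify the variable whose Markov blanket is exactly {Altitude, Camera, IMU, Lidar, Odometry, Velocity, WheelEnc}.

The target node must have every member of {Altitude, Camera, IMU, Lidar, Odometry, Velocity, WheelEnc} as a parent, child, or co-parent, and no others.
Parents of Sonar: Lidar; children: Altitude, Camera, IMU, Odometry, Velocity; co-parents: IMU, Lidar, Odometry, WheelEnc.
These exactly cover the given set, so the node is Sonar.

Sonar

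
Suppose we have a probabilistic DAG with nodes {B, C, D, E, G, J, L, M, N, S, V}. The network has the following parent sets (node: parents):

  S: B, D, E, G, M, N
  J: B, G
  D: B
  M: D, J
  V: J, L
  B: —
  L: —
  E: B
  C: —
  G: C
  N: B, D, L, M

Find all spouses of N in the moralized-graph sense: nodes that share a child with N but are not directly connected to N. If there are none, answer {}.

Children of N: S.
  S's other parents are B, D, E, G, M.
Excluding nodes already adjacent to N (B, D, L, M, S), the co-parent-only contribution is {E, G}.

{E, G}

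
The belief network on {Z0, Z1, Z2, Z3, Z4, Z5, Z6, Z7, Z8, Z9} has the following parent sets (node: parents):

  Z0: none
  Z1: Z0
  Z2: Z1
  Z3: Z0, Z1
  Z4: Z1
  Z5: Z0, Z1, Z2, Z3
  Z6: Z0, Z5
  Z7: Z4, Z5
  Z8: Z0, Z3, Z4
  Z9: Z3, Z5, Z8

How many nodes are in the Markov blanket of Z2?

Z2 has child Z5.
Pa(Z2) = {Z1}.
For each child, the remaining parents (spouses of Z2):
  Z5: Z0, Z1, Z3
MB(Z2) = {Z0, Z1, Z3, Z5}, which has 4 nodes.

4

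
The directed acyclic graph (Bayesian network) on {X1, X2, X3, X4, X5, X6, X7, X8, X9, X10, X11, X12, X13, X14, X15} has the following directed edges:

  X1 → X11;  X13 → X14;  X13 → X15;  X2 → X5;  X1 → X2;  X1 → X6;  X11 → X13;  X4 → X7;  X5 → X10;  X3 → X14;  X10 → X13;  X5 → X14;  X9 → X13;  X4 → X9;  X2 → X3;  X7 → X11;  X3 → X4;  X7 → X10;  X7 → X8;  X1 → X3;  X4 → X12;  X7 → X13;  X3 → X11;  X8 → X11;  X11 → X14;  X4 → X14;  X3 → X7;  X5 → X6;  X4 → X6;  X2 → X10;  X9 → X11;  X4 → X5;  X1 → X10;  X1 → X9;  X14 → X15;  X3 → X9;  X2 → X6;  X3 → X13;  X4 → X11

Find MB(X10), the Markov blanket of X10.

{X1, X2, X3, X5, X7, X9, X11, X13}

Children of X10: X13.
X10 has parents X1, X2, X5, X7.
Co-parents of X10 (other parents of its children):
  parents(X13) \ {X10} = {X3, X7, X9, X11}.
So the Markov blanket of X10 is {X1, X2, X3, X5, X7, X9, X11, X13}.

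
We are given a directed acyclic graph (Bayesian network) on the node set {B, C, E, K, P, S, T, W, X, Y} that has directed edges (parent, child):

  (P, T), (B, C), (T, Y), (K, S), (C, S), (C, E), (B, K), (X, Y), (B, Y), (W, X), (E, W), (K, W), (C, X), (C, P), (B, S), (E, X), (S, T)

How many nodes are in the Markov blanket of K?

Recall MB(v) = parents ∪ children ∪ spouses, where spouses are the other parents of v's children.
Pa(K) = {B}.
Children of K: S, W.
Co-parents of K (other parents of its children):
  S: B, C
  W: E
MB(K) = {B, C, E, S, W}, which has 5 nodes.

5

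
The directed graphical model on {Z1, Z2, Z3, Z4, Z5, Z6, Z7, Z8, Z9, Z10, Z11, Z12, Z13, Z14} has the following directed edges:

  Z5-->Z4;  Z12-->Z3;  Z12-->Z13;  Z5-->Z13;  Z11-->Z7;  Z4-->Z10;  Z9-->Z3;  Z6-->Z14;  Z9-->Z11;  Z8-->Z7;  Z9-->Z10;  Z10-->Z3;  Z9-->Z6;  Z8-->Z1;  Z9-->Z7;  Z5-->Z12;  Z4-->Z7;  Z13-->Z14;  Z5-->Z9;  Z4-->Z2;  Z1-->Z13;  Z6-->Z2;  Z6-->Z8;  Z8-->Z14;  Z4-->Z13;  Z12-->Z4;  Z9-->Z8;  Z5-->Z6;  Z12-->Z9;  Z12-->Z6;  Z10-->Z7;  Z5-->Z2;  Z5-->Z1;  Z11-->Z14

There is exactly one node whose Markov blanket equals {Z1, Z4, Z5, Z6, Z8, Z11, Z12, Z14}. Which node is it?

Z13

The target node must have every member of {Z1, Z4, Z5, Z6, Z8, Z11, Z12, Z14} as a parent, child, or co-parent, and no others.
Parents of Z13: Z1, Z4, Z5, Z12; children: Z14; co-parents: Z6, Z8, Z11.
These exactly cover the given set, so the node is Z13.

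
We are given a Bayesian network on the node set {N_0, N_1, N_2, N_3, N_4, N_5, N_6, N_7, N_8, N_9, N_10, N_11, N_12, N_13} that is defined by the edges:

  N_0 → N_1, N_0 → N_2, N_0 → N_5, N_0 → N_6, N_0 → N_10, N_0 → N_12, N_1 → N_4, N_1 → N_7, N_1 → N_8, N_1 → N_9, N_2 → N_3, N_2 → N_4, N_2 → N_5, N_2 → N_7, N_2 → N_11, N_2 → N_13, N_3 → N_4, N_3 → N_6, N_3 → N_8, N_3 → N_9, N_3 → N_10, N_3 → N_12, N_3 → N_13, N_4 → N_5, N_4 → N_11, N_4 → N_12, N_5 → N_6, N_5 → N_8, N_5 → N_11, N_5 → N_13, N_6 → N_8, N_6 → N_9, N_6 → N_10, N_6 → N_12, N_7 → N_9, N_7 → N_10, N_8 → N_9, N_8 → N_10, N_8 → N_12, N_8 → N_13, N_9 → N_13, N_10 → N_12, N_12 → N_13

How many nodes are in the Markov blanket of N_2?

Parents of N_2: N_0.
Children of N_2: N_3, N_4, N_5, N_7, N_11, N_13.
Co-parents of N_2 (other parents of its children):
  N_3: no additional parents.
  parents(N_4) \ {N_2} = {N_1, N_3}.
  N_5's other parents are N_0, N_4.
  N_7 also has parent N_1.
  parents(N_11) \ {N_2} = {N_4, N_5}.
  N_13's other parents are N_3, N_5, N_8, N_9, N_12.
MB(N_2) = {N_0, N_1, N_3, N_4, N_5, N_7, N_8, N_9, N_11, N_12, N_13}, which has 11 nodes.

11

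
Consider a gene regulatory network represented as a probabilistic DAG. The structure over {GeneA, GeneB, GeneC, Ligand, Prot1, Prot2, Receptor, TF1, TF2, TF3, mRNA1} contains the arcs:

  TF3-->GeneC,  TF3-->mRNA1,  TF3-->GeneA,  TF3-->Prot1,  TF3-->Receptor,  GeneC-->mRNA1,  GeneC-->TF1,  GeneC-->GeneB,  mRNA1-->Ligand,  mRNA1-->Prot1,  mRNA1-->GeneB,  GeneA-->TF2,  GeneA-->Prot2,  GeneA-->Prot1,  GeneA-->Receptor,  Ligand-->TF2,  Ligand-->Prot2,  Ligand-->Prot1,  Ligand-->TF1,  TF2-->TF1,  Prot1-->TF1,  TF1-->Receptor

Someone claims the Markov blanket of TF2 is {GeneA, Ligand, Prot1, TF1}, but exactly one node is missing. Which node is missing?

GeneC

Ch(TF2) = {TF1}.
Parents of TF2: GeneA, Ligand.
Other parents of TF2's children:
  TF1: GeneC, Ligand, Prot1
MB(TF2) = {GeneA, GeneC, Ligand, Prot1, TF1}.
Comparing with the claimed set, GeneC is missing.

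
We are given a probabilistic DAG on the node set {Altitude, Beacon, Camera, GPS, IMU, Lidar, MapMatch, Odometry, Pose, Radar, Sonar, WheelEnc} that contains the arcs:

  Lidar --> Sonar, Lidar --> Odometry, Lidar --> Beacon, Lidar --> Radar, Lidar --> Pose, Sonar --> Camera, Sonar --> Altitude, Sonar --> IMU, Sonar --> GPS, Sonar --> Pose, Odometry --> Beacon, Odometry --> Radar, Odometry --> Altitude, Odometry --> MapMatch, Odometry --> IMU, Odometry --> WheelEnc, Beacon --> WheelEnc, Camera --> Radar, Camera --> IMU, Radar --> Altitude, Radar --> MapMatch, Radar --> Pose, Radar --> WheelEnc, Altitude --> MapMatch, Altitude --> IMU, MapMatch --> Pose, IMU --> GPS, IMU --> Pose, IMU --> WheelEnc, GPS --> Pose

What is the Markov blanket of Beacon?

{IMU, Lidar, Odometry, Radar, WheelEnc}

Pa(Beacon) = {Lidar, Odometry}.
Beacon's children: WheelEnc.
Parents of each child, excluding Beacon:
  WheelEnc's other parents are IMU, Odometry, Radar.
MB(Beacon) = {IMU, Lidar, Odometry, Radar, WheelEnc}.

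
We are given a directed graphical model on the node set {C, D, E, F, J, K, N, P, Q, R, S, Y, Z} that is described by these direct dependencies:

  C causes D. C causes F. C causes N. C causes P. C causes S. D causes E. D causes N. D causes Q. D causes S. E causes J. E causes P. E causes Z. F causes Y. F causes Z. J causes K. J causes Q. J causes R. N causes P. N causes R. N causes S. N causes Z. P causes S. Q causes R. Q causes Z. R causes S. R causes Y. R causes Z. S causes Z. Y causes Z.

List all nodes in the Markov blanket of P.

{C, D, E, N, R, S}

The Markov blanket of a node is its parents, its children, and the other parents of its children.
P has child S.
Parents of P: C, E, N.
Parents of each child, excluding P:
  S's other parents are C, D, N, R.
So the Markov blanket of P is {C, D, E, N, R, S}.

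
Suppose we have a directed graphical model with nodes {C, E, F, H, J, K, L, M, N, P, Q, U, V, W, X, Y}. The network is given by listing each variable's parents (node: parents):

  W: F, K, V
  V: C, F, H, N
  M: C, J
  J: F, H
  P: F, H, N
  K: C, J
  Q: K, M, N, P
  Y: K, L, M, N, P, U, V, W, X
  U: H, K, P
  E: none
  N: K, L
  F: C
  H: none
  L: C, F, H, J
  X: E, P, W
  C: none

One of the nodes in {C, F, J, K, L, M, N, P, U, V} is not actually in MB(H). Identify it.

A node's Markov blanket = Pa ∪ Ch ∪ (parents of Ch other than the node itself).
H's parents: none.
H has children J, L, P, U, V.
For each child, the remaining parents (spouses of H):
  J's other parent is F.
  parents(L) \ {H} = {C, F, J}.
  P also has parents F, N.
  U also has parents K, P.
  V's other parents are C, F, N.
MB(H) = {C, F, J, K, L, N, P, U, V}.
M is neither a parent, child, nor co-parent of H, so it does not belong.

M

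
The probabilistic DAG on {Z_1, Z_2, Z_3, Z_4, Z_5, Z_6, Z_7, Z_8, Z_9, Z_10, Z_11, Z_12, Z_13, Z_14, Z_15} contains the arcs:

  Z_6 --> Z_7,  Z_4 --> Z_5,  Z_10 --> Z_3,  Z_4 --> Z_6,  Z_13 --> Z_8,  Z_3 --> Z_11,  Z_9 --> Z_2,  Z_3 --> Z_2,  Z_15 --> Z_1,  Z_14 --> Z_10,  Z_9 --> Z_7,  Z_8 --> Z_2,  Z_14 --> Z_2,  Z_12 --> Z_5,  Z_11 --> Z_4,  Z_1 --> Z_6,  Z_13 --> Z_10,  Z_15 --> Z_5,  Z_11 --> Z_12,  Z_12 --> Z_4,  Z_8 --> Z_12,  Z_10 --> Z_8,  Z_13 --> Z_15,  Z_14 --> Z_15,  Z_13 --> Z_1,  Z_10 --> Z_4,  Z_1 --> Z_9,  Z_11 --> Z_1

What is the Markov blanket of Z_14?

{Z_2, Z_3, Z_8, Z_9, Z_10, Z_13, Z_15}

The Markov blanket of a node is its parents, its children, and the other parents of its children.
Parents of Z_14: none.
Children of Z_14: Z_2, Z_10, Z_15.
Other parents of Z_14's children:
  Z_10: Z_13
  Z_15: Z_13
  Z_2: Z_3, Z_8, Z_9
Union: {} ∪ {Z_2, Z_10, Z_15} ∪ {Z_3, Z_8, Z_9, Z_13} = {Z_2, Z_3, Z_8, Z_9, Z_10, Z_13, Z_15}.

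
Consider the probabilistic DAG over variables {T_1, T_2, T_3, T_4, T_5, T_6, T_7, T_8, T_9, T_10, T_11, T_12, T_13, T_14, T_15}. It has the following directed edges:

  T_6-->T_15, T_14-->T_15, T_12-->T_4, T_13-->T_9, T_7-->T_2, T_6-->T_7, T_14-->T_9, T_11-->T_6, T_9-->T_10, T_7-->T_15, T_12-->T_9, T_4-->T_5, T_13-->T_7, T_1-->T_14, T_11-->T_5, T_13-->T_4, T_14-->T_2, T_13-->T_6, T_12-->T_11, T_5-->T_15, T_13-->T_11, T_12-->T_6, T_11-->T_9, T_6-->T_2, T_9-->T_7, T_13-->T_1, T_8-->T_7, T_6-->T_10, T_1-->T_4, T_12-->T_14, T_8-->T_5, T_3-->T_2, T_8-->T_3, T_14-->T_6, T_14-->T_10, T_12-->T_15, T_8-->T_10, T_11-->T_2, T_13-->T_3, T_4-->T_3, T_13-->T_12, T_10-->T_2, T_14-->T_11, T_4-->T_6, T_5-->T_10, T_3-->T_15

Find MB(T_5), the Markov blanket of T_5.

Recall MB(v) = parents ∪ children ∪ spouses, where spouses are the other parents of v's children.
Parents of T_5: T_4, T_8, T_11.
Children of T_5: T_10, T_15.
For each child, the remaining parents (spouses of T_5):
  parents(T_10) \ {T_5} = {T_6, T_8, T_9, T_14}.
  T_15 also has parents T_3, T_6, T_7, T_12, T_14.
So the Markov blanket of T_5 is {T_3, T_4, T_6, T_7, T_8, T_9, T_10, T_11, T_12, T_14, T_15}.

{T_3, T_4, T_6, T_7, T_8, T_9, T_10, T_11, T_12, T_14, T_15}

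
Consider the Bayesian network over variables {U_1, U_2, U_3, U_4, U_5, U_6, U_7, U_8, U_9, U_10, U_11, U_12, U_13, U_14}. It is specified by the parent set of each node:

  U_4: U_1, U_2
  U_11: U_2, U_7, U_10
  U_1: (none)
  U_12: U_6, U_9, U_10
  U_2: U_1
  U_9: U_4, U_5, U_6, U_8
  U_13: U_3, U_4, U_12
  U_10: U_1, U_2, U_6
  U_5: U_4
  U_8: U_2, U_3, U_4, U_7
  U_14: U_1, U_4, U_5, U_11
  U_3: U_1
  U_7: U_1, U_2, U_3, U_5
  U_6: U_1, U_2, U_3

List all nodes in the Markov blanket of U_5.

{U_1, U_2, U_3, U_4, U_6, U_7, U_8, U_9, U_11, U_14}

Recall MB(v) = parents ∪ children ∪ spouses, where spouses are the other parents of v's children.
Parents of U_5: U_4.
U_5's children: U_7, U_9, U_14.
For each child, the remaining parents (spouses of U_5):
  parents(U_7) \ {U_5} = {U_1, U_2, U_3}.
  parents(U_9) \ {U_5} = {U_4, U_6, U_8}.
  parents(U_14) \ {U_5} = {U_1, U_4, U_11}.
So the Markov blanket of U_5 is {U_1, U_2, U_3, U_4, U_6, U_7, U_8, U_9, U_11, U_14}.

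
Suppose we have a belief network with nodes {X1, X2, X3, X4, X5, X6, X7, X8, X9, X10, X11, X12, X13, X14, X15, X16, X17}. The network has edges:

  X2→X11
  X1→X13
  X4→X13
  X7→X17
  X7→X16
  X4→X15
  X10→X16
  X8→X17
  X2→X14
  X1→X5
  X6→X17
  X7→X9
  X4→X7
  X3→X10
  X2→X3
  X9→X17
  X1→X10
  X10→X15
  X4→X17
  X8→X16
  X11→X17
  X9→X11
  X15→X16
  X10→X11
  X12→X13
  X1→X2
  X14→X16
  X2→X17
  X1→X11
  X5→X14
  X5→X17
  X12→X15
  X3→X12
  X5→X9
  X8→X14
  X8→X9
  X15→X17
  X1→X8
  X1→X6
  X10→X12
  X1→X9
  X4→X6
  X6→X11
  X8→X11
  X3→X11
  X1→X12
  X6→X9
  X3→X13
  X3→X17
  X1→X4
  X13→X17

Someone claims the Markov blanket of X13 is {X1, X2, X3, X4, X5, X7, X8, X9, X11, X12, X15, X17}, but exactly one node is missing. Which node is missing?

The Markov blanket of a node is its parents, its children, and the other parents of its children.
Children of X13: X17.
Pa(X13) = {X1, X3, X4, X12}.
Co-parents of X13 (other parents of its children):
  X17's other parents are X2, X3, X4, X5, X6, X7, X8, X9, X11, X15.
MB(X13) = {X1, X2, X3, X4, X5, X6, X7, X8, X9, X11, X12, X15, X17}.
Comparing with the claimed set, X6 is missing.

X6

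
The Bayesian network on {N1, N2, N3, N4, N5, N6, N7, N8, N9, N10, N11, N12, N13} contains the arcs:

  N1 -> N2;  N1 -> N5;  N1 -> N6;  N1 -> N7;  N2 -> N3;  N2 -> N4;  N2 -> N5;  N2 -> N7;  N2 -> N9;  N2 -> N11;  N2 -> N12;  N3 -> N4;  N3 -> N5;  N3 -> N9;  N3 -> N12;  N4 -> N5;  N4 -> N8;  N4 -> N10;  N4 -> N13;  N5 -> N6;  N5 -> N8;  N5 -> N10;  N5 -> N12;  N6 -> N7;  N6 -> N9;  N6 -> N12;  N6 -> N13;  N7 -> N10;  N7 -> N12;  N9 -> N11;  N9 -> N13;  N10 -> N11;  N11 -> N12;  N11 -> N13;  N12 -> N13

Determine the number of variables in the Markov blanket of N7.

N7 has parents N1, N2, N6.
N7's children: N10, N12.
Co-parents of N7 (other parents of its children):
  parents(N10) \ {N7} = {N4, N5}.
  N12 also has parents N2, N3, N5, N6, N11.
MB(N7) = {N1, N2, N3, N4, N5, N6, N10, N11, N12}, which has 9 nodes.

9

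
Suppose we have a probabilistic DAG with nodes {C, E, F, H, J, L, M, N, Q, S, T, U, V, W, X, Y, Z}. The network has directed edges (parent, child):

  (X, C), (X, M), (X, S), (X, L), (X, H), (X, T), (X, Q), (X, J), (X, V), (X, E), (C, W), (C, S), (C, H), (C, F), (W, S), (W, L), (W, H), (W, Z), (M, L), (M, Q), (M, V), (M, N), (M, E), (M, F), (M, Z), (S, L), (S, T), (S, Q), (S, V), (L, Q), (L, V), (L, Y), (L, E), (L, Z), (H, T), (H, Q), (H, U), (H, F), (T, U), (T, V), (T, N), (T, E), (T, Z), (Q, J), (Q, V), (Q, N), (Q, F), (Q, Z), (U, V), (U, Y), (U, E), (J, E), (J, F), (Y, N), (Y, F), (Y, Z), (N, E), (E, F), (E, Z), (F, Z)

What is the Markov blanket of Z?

Z has no children.
Z's parents: E, F, L, M, Q, T, W, Y.
Z has no children, so there are no co-parents.
So the Markov blanket of Z is {E, F, L, M, Q, T, W, Y}.

{E, F, L, M, Q, T, W, Y}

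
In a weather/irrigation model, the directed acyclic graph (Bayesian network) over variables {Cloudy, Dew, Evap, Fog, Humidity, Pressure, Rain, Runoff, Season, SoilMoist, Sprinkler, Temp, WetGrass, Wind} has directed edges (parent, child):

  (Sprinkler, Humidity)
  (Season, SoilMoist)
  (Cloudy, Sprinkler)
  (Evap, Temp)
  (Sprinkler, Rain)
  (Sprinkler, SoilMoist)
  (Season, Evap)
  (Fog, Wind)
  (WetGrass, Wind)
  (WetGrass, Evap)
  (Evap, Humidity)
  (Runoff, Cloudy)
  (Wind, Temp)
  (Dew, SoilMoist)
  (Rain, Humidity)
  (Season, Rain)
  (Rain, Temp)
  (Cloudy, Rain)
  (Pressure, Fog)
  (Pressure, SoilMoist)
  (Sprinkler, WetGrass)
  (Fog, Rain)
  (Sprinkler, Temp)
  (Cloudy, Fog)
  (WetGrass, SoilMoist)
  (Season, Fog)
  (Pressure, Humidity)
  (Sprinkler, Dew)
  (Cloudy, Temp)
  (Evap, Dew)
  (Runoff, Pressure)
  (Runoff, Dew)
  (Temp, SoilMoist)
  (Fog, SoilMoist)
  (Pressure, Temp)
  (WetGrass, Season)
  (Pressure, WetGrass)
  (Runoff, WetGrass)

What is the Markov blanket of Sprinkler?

{Cloudy, Dew, Evap, Fog, Humidity, Pressure, Rain, Runoff, Season, SoilMoist, Temp, WetGrass, Wind}

Pa(Sprinkler) = {Cloudy}.
Sprinkler has children Dew, Humidity, Rain, SoilMoist, Temp, WetGrass.
Other parents of Sprinkler's children:
  WetGrass also has parents Pressure, Runoff.
  Dew also has parents Evap, Runoff.
  parents(Rain) \ {Sprinkler} = {Cloudy, Fog, Season}.
  Temp also has parents Cloudy, Evap, Pressure, Rain, Wind.
  Humidity also has parents Evap, Pressure, Rain.
  parents(SoilMoist) \ {Sprinkler} = {Dew, Fog, Pressure, Season, Temp, WetGrass}.
Taking the union gives {Cloudy, Dew, Evap, Fog, Humidity, Pressure, Rain, Runoff, Season, SoilMoist, Temp, WetGrass, Wind}.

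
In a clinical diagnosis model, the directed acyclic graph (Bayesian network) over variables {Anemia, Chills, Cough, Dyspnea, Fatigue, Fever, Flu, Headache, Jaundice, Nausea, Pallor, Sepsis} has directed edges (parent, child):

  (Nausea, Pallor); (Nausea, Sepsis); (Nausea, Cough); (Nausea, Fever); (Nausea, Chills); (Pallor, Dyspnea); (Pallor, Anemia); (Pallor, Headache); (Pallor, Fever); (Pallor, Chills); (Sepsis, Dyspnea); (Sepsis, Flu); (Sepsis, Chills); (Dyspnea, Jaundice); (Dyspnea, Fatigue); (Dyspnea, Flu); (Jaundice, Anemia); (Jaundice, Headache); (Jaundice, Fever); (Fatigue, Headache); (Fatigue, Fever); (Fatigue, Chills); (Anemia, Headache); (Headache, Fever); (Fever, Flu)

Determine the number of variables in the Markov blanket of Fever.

8

Pa(Fever) = {Fatigue, Headache, Jaundice, Nausea, Pallor}.
Children of Fever: Flu.
For each child, the remaining parents (spouses of Fever):
  Flu also has parents Dyspnea, Sepsis.
MB(Fever) = {Dyspnea, Fatigue, Flu, Headache, Jaundice, Nausea, Pallor, Sepsis}, which has 8 nodes.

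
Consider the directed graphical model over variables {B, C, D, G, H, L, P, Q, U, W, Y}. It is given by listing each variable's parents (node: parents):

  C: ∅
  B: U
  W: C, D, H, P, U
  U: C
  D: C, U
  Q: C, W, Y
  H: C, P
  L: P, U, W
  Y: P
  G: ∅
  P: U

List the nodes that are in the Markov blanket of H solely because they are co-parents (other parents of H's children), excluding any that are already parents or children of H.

Children of H: W.
  parents(W) \ {H} = {C, D, P, U}.
Excluding nodes already adjacent to H (C, P, W), the co-parent-only contribution is {D, U}.

{D, U}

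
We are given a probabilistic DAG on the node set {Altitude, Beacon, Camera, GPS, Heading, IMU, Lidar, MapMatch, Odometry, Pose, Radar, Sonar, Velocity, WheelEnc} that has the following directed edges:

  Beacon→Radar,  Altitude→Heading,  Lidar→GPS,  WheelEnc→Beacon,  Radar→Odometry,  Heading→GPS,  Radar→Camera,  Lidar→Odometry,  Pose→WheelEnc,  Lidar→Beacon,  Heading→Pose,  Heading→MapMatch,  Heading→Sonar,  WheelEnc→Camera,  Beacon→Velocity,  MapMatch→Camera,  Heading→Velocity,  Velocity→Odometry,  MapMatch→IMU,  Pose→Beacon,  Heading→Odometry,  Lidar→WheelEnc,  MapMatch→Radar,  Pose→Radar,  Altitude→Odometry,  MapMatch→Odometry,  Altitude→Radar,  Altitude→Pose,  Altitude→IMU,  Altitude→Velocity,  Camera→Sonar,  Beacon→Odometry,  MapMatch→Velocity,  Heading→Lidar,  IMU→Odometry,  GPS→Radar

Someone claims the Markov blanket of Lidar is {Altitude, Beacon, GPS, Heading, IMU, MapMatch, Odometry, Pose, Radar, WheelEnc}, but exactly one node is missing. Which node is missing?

The Markov blanket of a node is its parents, its children, and the other parents of its children.
Lidar's parents: Heading.
Ch(Lidar) = {Beacon, GPS, Odometry, WheelEnc}.
Parents of each child, excluding Lidar:
  parents(GPS) \ {Lidar} = {Heading}.
  WheelEnc also has parent Pose.
  parents(Beacon) \ {Lidar} = {Pose, WheelEnc}.
  Odometry's other parents are Altitude, Beacon, Heading, IMU, MapMatch, Radar, Velocity.
MB(Lidar) = {Altitude, Beacon, GPS, Heading, IMU, MapMatch, Odometry, Pose, Radar, Velocity, WheelEnc}.
Comparing with the claimed set, Velocity is missing.

Velocity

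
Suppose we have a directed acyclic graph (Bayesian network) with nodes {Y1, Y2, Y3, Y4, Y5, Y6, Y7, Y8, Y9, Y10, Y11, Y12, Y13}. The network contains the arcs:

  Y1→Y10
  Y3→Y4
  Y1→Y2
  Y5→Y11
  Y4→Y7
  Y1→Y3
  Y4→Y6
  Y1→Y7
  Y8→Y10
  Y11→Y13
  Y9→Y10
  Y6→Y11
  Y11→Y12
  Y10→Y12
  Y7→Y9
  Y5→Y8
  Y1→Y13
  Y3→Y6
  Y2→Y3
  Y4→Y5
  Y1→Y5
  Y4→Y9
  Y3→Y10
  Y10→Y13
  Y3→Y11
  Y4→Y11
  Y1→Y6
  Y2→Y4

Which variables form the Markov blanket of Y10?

{Y1, Y3, Y8, Y9, Y11, Y12, Y13}

Recall MB(v) = parents ∪ children ∪ spouses, where spouses are the other parents of v's children.
Pa(Y10) = {Y1, Y3, Y8, Y9}.
Y10 has children Y12, Y13.
Parents of each child, excluding Y10:
  Y12 also has parent Y11.
  parents(Y13) \ {Y10} = {Y1, Y11}.
Union: {Y1, Y3, Y8, Y9} ∪ {Y12, Y13} ∪ {Y1, Y11} = {Y1, Y3, Y8, Y9, Y11, Y12, Y13}.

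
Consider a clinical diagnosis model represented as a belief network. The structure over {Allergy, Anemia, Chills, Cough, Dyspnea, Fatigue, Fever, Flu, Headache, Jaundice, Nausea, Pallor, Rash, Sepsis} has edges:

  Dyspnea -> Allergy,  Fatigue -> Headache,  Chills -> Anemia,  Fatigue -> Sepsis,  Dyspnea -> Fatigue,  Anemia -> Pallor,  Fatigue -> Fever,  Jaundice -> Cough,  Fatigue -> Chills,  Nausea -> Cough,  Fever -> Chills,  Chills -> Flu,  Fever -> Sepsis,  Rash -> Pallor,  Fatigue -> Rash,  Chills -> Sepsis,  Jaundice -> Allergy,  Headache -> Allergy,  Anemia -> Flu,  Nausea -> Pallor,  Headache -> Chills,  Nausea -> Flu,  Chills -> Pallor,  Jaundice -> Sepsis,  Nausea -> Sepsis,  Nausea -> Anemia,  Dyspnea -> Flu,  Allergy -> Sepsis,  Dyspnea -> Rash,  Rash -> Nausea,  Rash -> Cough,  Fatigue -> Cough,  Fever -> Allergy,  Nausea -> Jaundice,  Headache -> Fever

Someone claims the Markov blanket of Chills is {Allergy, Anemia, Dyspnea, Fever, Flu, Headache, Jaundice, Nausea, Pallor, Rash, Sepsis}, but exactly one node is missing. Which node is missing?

Fatigue

Chills's parents: Fatigue, Fever, Headache.
Chills's children: Anemia, Flu, Pallor, Sepsis.
For each child, the remaining parents (spouses of Chills):
  parents(Anemia) \ {Chills} = {Nausea}.
  parents(Flu) \ {Chills} = {Anemia, Dyspnea, Nausea}.
  Sepsis's other parents are Allergy, Fatigue, Fever, Jaundice, Nausea.
  Pallor's other parents are Anemia, Nausea, Rash.
MB(Chills) = {Allergy, Anemia, Dyspnea, Fatigue, Fever, Flu, Headache, Jaundice, Nausea, Pallor, Rash, Sepsis}.
Comparing with the claimed set, Fatigue is missing.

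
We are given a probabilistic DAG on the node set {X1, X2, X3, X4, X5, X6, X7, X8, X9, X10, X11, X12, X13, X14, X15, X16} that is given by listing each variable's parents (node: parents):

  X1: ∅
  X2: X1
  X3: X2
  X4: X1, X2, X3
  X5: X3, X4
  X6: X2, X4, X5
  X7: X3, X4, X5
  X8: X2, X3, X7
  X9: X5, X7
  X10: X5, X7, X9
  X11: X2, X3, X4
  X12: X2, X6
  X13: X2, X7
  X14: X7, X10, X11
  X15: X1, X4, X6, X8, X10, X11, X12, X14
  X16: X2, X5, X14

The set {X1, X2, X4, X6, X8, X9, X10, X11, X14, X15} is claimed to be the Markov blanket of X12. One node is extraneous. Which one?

X9

A node's Markov blanket = Pa ∪ Ch ∪ (parents of Ch other than the node itself).
X12 has parents X2, X6.
X12 has child X15.
For each child, the remaining parents (spouses of X12):
  X15 also has parents X1, X4, X6, X8, X10, X11, X14.
MB(X12) = {X1, X2, X4, X6, X8, X10, X11, X14, X15}.
X9 is neither a parent, child, nor co-parent of X12, so it does not belong.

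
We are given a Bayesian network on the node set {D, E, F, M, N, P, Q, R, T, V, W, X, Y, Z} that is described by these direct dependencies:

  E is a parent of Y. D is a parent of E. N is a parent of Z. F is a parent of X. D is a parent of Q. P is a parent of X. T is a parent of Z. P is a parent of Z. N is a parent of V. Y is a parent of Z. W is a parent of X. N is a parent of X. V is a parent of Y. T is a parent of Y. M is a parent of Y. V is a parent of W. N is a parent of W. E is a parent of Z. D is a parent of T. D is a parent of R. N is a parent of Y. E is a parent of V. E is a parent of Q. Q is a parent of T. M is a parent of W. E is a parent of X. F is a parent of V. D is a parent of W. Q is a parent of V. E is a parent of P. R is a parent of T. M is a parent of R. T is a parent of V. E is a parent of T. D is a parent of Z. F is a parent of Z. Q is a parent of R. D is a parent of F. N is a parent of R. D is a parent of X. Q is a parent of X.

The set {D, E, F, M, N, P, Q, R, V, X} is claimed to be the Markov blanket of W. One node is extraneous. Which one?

R

A node's Markov blanket = Pa ∪ Ch ∪ (parents of Ch other than the node itself).
W has child X.
Pa(W) = {D, M, N, V}.
Co-parents of W (other parents of its children):
  parents(X) \ {W} = {D, E, F, N, P, Q}.
MB(W) = {D, E, F, M, N, P, Q, V, X}.
R is neither a parent, child, nor co-parent of W, so it does not belong.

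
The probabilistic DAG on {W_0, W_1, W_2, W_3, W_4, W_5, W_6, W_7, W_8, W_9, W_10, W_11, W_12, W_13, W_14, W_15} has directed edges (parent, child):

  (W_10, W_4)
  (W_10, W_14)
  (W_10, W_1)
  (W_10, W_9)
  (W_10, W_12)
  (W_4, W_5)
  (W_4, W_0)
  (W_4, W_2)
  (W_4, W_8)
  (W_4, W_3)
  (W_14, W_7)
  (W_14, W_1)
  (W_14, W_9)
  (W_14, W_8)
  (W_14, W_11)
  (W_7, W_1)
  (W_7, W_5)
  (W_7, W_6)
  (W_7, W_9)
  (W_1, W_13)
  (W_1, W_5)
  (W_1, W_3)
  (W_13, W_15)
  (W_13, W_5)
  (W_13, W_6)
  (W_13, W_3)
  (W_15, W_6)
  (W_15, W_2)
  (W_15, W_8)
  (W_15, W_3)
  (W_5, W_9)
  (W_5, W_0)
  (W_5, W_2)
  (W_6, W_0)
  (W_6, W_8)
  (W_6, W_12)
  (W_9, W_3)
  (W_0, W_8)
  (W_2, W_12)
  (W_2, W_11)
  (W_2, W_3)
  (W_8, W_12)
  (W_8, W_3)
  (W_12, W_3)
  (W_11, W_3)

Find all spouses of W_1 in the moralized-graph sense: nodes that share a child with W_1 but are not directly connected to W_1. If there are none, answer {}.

Children of W_1: W_3, W_5, W_13.
  W_13: no additional parents.
  parents(W_5) \ {W_1} = {W_4, W_7, W_13}.
  W_3 also has parents W_2, W_4, W_8, W_9, W_11, W_12, W_13, W_15.
Excluding nodes already adjacent to W_1 (W_3, W_5, W_7, W_10, W_13, W_14), the co-parent-only contribution is {W_2, W_4, W_8, W_9, W_11, W_12, W_15}.

{W_2, W_4, W_8, W_9, W_11, W_12, W_15}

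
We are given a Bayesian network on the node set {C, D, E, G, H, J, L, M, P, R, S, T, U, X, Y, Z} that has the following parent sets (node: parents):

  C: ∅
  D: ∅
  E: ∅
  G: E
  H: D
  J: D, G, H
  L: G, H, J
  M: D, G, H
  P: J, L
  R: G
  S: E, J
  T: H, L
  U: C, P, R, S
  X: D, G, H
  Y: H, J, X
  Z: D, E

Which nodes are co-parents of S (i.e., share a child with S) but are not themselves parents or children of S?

Children of S: U.
  U's other parents are C, P, R.
Excluding nodes already adjacent to S (E, J, U), the co-parent-only contribution is {C, P, R}.

{C, P, R}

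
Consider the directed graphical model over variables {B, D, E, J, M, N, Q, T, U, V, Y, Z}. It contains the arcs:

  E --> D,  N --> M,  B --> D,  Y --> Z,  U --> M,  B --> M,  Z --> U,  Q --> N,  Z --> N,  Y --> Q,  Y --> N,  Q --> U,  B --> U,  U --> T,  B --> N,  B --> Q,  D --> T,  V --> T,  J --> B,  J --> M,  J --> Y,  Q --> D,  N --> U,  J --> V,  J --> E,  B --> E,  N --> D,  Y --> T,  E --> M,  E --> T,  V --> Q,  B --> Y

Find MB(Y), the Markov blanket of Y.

{B, D, E, J, N, Q, T, U, V, Z}

Recall MB(v) = parents ∪ children ∪ spouses, where spouses are the other parents of v's children.
Parents of Y: B, J.
Ch(Y) = {N, Q, T, Z}.
For each child, the remaining parents (spouses of Y):
  Q: B, V
  Z: —
  N: B, Q, Z
  T: D, E, U, V
Union: {B, J} ∪ {N, Q, T, Z} ∪ {B, D, E, Q, U, V, Z} = {B, D, E, J, N, Q, T, U, V, Z}.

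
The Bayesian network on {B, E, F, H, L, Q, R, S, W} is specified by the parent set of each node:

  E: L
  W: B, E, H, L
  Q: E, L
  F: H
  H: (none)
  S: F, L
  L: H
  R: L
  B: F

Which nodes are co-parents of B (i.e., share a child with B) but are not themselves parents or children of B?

Children of B: W.
  W's other parents are E, H, L.
Excluding nodes already adjacent to B (F, W), the co-parent-only contribution is {E, H, L}.

{E, H, L}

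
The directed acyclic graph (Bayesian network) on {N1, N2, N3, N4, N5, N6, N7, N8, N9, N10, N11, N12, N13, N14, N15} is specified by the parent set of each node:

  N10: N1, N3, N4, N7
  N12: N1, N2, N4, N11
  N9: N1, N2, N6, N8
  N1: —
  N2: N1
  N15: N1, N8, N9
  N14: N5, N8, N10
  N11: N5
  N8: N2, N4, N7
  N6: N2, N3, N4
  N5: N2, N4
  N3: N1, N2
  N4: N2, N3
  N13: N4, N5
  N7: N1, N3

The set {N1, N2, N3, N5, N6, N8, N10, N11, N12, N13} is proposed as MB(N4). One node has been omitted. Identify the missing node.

N7

N4's parents: N2, N3.
N4's children: N5, N6, N8, N10, N12, N13.
Co-parents of N4 (other parents of its children):
  N5's other parent is N2.
  parents(N6) \ {N4} = {N2, N3}.
  N8's other parents are N2, N7.
  parents(N10) \ {N4} = {N1, N3, N7}.
  N12 also has parents N1, N2, N11.
  parents(N13) \ {N4} = {N5}.
MB(N4) = {N1, N2, N3, N5, N6, N7, N8, N10, N11, N12, N13}.
Comparing with the claimed set, N7 is missing.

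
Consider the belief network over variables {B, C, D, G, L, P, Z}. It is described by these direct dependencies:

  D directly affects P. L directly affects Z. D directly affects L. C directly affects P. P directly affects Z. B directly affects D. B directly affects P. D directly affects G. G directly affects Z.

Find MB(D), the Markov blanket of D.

Parents of D: B.
D has children G, L, P.
For each child, the remaining parents (spouses of D):
  G: —
  L: —
  P: B, C
Taking the union gives {B, C, G, L, P}.

{B, C, G, L, P}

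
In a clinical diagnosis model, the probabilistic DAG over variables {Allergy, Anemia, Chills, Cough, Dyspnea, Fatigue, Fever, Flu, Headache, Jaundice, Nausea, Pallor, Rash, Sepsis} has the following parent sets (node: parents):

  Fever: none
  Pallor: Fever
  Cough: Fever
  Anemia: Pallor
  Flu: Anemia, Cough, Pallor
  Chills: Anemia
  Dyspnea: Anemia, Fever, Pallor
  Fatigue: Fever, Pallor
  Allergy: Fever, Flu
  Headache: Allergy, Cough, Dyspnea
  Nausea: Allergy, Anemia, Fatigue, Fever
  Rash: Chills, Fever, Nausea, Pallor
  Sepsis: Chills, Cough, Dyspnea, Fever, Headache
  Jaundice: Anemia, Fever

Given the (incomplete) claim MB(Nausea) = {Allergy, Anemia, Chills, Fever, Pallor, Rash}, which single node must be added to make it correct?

Nausea's parents: Allergy, Anemia, Fatigue, Fever.
Nausea's children: Rash.
Other parents of Nausea's children:
  Rash: Chills, Fever, Pallor
MB(Nausea) = {Allergy, Anemia, Chills, Fatigue, Fever, Pallor, Rash}.
Comparing with the claimed set, Fatigue is missing.

Fatigue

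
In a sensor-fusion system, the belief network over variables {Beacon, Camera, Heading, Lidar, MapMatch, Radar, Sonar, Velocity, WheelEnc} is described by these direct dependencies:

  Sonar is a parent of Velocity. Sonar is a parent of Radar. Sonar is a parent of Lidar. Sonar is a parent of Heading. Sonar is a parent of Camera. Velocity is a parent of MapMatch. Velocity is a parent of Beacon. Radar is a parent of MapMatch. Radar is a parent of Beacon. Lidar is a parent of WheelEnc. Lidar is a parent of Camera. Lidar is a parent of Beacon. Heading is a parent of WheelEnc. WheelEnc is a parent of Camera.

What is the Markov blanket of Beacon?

{Lidar, Radar, Velocity}

Beacon has parents Lidar, Radar, Velocity.
Beacon's children: none.
With no children, Beacon has no spouses; the co-parent set is empty.
Union: {Lidar, Radar, Velocity} ∪ {} ∪ {} = {Lidar, Radar, Velocity}.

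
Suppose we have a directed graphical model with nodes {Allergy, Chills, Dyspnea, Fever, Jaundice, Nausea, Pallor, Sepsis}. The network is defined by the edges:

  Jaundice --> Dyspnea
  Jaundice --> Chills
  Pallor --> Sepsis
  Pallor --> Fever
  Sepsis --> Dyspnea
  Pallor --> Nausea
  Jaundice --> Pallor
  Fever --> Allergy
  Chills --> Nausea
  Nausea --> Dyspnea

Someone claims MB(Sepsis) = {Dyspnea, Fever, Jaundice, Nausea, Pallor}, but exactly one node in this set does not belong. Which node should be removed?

Recall MB(v) = parents ∪ children ∪ spouses, where spouses are the other parents of v's children.
Sepsis has parent Pallor.
Children of Sepsis: Dyspnea.
Parents of each child, excluding Sepsis:
  Dyspnea also has parents Jaundice, Nausea.
MB(Sepsis) = {Dyspnea, Jaundice, Nausea, Pallor}.
Fever is neither a parent, child, nor co-parent of Sepsis, so it does not belong.

Fever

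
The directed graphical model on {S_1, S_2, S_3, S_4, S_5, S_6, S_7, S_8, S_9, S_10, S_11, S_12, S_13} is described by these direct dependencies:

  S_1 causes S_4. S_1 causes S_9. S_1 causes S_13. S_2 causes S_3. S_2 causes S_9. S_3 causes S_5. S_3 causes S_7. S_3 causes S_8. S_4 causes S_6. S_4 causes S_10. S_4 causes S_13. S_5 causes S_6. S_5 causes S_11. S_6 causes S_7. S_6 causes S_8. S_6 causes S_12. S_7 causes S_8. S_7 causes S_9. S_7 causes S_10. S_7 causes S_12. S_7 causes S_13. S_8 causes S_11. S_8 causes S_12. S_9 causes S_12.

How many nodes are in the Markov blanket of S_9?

By definition, MB(S_9) is built from S_9's parents, S_9's children, and the co-parents of S_9.
Pa(S_9) = {S_1, S_2, S_7}.
Children of S_9: S_12.
Co-parents of S_9 (other parents of its children):
  S_12: S_6, S_7, S_8
MB(S_9) = {S_1, S_2, S_6, S_7, S_8, S_12}, which has 6 nodes.

6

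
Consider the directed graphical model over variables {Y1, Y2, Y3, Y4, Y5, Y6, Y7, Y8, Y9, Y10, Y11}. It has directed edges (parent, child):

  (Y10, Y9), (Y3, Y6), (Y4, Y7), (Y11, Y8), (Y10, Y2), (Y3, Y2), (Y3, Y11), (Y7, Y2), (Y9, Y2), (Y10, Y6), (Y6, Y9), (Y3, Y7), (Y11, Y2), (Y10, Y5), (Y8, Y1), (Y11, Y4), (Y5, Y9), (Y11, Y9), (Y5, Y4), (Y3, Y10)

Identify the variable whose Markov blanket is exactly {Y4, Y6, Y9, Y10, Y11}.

The target node must have every member of {Y4, Y6, Y9, Y10, Y11} as a parent, child, or co-parent, and no others.
Parents of Y5: Y10; children: Y4, Y9; co-parents: Y6, Y10, Y11.
These exactly cover the given set, so the node is Y5.

Y5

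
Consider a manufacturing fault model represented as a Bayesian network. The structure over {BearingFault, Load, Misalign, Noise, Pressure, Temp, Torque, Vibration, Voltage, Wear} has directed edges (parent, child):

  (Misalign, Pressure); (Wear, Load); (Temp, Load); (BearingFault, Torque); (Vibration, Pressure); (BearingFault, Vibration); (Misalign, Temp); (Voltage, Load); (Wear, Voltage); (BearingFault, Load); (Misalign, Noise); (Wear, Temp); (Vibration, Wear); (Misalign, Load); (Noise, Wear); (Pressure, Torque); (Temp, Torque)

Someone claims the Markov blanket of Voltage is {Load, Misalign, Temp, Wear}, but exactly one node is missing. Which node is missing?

Pa(Voltage) = {Wear}.
Children of Voltage: Load.
For each child, the remaining parents (spouses of Voltage):
  parents(Load) \ {Voltage} = {BearingFault, Misalign, Temp, Wear}.
MB(Voltage) = {BearingFault, Load, Misalign, Temp, Wear}.
Comparing with the claimed set, BearingFault is missing.

BearingFault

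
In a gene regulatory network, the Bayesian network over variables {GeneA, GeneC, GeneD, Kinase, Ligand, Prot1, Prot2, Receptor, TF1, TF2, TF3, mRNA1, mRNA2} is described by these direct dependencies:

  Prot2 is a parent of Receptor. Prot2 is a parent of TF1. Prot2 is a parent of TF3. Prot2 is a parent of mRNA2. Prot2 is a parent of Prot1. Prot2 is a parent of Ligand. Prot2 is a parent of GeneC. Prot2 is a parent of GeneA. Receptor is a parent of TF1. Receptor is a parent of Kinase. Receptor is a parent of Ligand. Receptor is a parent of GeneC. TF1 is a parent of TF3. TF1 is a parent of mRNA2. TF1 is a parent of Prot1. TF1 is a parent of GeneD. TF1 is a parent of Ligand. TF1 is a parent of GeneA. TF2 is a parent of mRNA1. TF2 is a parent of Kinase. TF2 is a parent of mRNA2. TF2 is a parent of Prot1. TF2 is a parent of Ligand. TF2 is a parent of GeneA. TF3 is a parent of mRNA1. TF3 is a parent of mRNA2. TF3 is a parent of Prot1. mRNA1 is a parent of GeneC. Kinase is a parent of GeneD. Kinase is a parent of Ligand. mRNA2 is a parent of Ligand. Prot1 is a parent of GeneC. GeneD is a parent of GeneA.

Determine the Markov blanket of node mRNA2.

Parents of mRNA2: Prot2, TF1, TF2, TF3.
mRNA2 has child Ligand.
Co-parents of mRNA2 (other parents of its children):
  Ligand's other parents are Kinase, Prot2, Receptor, TF1, TF2.
Taking the union gives {Kinase, Ligand, Prot2, Receptor, TF1, TF2, TF3}.

{Kinase, Ligand, Prot2, Receptor, TF1, TF2, TF3}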